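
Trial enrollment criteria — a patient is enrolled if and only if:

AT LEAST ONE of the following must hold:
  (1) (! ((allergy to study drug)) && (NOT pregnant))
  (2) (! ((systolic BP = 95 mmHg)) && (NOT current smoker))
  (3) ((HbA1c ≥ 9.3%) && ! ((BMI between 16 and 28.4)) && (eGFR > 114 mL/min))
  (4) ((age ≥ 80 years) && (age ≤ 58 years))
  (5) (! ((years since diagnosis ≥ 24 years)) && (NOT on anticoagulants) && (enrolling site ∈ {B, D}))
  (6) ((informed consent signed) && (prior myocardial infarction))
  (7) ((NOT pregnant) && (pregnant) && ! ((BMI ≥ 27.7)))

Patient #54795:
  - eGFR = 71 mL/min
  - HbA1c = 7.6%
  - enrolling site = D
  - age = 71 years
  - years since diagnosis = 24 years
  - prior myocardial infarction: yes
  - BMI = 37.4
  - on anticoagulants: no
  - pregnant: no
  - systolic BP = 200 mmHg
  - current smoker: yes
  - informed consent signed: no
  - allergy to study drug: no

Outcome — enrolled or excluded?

Atomic conditions:
  allergy to study drug: no → false
  NOT pregnant: no → true
  systolic BP = 95 mmHg: 200 == 95 is false
  NOT current smoker: yes → false
  HbA1c ≥ 9.3%: 7.6 ≥ 9.3 is false
  BMI between 16 and 28.4: 37.4 in [16, 28.4] is false
  eGFR > 114 mL/min: 71 > 114 is false
  age ≥ 80 years: 71 ≥ 80 is false
  age ≤ 58 years: 71 ≤ 58 is false
  years since diagnosis ≥ 24 years: 24 ≥ 24 is true
  NOT on anticoagulants: no → true
  enrolling site ∈ {B, D}: D is in the set → true
  informed consent signed: no → false
  prior myocardial infarction: yes → true
  pregnant: no → false
  BMI ≥ 27.7: 37.4 ≥ 27.7 is true
Combine:
[1.1] NOT false = true
[1] true AND true = true
[2.1] NOT false = true
[2] true AND false = false
[3.2] NOT false = true
[3] false AND true AND false = false
[4] false AND false = false
[5.1] NOT true = false
[5] false AND true AND true = false
[6] false AND true = false
[7.3] NOT true = false
[7] true AND false AND false = false
[root] true OR false OR false OR false OR false OR false OR false = true
Overall: true → enrolled

Enrolled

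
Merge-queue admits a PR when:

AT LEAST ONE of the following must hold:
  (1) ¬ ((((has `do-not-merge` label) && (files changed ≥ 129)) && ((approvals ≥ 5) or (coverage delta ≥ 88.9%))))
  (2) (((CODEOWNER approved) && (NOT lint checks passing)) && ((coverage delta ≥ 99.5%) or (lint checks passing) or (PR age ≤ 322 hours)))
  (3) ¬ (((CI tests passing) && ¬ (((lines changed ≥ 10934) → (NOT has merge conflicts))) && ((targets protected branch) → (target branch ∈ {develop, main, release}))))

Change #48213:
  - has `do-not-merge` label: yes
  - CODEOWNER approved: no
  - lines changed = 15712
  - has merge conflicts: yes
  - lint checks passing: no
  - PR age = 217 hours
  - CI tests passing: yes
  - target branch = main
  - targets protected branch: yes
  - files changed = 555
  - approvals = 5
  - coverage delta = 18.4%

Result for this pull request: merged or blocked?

Blocked

Atomic conditions:
  has `do-not-merge` label: yes → true
  files changed ≥ 129: 555 ≥ 129 is true
  approvals ≥ 5: 5 ≥ 5 is true
  coverage delta ≥ 88.9%: 18.4 ≥ 88.9 is false
  CODEOWNER approved: no → false
  NOT lint checks passing: no → true
  coverage delta ≥ 99.5%: 18.4 ≥ 99.5 is false
  lint checks passing: no → false
  PR age ≤ 322 hours: 217 ≤ 322 is true
  CI tests passing: yes → true
  lines changed ≥ 10934: 15712 ≥ 10934 is true
  NOT has merge conflicts: yes → false
  targets protected branch: yes → true
  target branch ∈ {develop, main, release}: main is in the set → true
Combine:
[1.1.1] true AND true = true
[1.1.2] true OR false = true
[1.1] true AND true = true
[1] NOT true = false
[2.1] false AND true = false
[2.2] false OR false OR true = true
[2] false AND true = false
[3.1.2.1] true → false = false
[3.1.2] NOT false = true
[3.1.3] true → true = true
[3.1] true AND true AND true = true
[3] NOT true = false
[root] false OR false OR false = false
Overall: false → blocked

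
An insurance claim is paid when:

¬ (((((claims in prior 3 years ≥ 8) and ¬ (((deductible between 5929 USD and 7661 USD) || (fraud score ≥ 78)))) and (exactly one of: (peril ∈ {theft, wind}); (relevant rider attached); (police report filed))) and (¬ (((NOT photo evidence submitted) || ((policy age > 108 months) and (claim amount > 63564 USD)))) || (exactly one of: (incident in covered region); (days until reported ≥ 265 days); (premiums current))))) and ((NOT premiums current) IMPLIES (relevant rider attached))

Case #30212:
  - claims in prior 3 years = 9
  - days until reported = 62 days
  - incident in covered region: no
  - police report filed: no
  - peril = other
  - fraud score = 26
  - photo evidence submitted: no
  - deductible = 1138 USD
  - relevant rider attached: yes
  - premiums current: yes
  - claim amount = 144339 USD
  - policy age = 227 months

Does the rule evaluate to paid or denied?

Denied

Atomic conditions:
  claims in prior 3 years ≥ 8: 9 ≥ 8 is true
  deductible between 5929 USD and 7661 USD: 1138 in [5929, 7661] is false
  fraud score ≥ 78: 26 ≥ 78 is false
  peril ∈ {theft, wind}: other is not in the set → false
  relevant rider attached: yes → true
  police report filed: no → false
  NOT photo evidence submitted: no → true
  policy age > 108 months: 227 > 108 is true
  claim amount > 63564 USD: 144339 > 63564 is true
  incident in covered region: no → false
  days until reported ≥ 265 days: 62 ≥ 265 is false
  premiums current: yes → true
  NOT premiums current: yes → false
Combine:
[1.1.1.1.2.1] false OR false = false
[1.1.1.1.2] NOT false = true
[1.1.1.1] true AND true = true
[1.1.1.2] exactly-one(false, true, false) = true
[1.1.1] true AND true = true
[1.1.2.1.1.2] true AND true = true
[1.1.2.1.1] true OR true = true
[1.1.2.1] NOT true = false
[1.1.2.2] exactly-one(false, false, true) = true
[1.1.2] false OR true = true
[1.1] true AND true = true
[1] NOT true = false
[2] false → true (antecedent false ⇒ implication holds) = true
[root] false AND true = false
Overall: false → denied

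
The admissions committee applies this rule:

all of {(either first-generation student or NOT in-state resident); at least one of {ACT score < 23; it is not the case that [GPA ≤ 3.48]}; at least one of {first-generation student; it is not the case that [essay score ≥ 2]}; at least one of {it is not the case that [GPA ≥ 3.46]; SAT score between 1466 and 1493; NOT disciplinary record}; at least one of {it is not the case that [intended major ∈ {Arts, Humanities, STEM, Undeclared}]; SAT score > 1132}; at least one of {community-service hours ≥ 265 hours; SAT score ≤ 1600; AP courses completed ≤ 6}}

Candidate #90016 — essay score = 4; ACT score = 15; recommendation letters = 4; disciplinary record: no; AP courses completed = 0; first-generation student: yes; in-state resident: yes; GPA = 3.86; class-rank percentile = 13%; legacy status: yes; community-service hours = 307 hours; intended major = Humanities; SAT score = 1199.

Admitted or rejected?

Atomic conditions:
  first-generation student: yes → true
  NOT in-state resident: yes → false
  ACT score < 23: 15 < 23 is true
  GPA ≤ 3.48: 3.86 ≤ 3.48 is false
  essay score ≥ 2: 4 ≥ 2 is true
  GPA ≥ 3.46: 3.86 ≥ 3.46 is true
  SAT score between 1466 and 1493: 1199 in [1466, 1493] is false
  NOT disciplinary record: no → true
  intended major ∈ {Arts, Humanities, STEM, Undeclared}: Humanities is in the set → true
  SAT score > 1132: 1199 > 1132 is true
  community-service hours ≥ 265 hours: 307 ≥ 265 is true
  SAT score ≤ 1600: 1199 ≤ 1600 is true
  AP courses completed ≤ 6: 0 ≤ 6 is true
Combine:
[1] true OR false = true
[2.2] NOT false = true
[2] true OR true = true
[3.2] NOT true = false
[3] true OR false = true
[4.1] NOT true = false
[4] false OR false OR true = true
[5.1] NOT true = false
[5] false OR true = true
[6] true OR true OR true = true
[root] true AND true AND true AND true AND true AND true = true
Overall: true → admitted

Admitted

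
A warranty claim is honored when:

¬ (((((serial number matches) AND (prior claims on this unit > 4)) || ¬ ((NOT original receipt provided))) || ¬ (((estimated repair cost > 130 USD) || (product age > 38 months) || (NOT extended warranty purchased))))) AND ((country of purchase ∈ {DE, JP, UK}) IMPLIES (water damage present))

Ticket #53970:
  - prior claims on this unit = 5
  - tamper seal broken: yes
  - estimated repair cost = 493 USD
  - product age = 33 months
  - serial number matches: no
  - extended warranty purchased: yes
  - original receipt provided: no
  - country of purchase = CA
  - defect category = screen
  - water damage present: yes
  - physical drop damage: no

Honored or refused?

Honored

Atomic conditions:
  serial number matches: no → false
  prior claims on this unit > 4: 5 > 4 is true
  NOT original receipt provided: no → true
  estimated repair cost > 130 USD: 493 > 130 is true
  product age > 38 months: 33 > 38 is false
  NOT extended warranty purchased: yes → false
  country of purchase ∈ {DE, JP, UK}: CA is not in the set → false
  water damage present: yes → true
Combine:
[1.1.1.1] false AND true = false
[1.1.1.2] NOT true = false
[1.1.1] false OR false = false
[1.1.2.1] true OR false OR false = true
[1.1.2] NOT true = false
[1.1] false OR false = false
[1] NOT false = true
[2] false → true (antecedent false ⇒ implication holds) = true
[root] true AND true = true
Overall: true → honored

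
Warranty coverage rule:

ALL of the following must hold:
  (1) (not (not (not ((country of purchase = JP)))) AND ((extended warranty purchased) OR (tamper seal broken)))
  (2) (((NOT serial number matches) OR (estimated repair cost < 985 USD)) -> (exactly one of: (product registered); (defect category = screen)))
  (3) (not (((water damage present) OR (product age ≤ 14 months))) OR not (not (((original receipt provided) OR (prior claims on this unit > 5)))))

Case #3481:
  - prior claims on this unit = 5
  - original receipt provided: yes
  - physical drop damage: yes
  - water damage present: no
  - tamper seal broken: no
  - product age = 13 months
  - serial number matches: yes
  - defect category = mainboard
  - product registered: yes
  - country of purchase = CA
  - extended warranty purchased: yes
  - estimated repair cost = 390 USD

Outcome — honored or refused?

Atomic conditions:
  country of purchase = JP: CA == JP is false
  extended warranty purchased: yes → true
  tamper seal broken: no → false
  NOT serial number matches: yes → false
  estimated repair cost < 985 USD: 390 < 985 is true
  product registered: yes → true
  defect category = screen: mainboard == screen is false
  water damage present: no → false
  product age ≤ 14 months: 13 ≤ 14 is true
  original receipt provided: yes → true
  prior claims on this unit > 5: 5 > 5 is false
Combine:
[1.1.1.1] NOT false = true
[1.1.1] NOT true = false
[1.1] NOT false = true
[1.2] true OR false = true
[1] true AND true = true
[2.1] false OR true = true
[2.2] exactly-one(true, false) = true
[2] true → true = true
[3.1.1] false OR true = true
[3.1] NOT true = false
[3.2.1.1] true OR false = true
[3.2.1] NOT true = false
[3.2] NOT false = true
[3] false OR true = true
[root] true AND true AND true = true
Overall: true → honored

Honored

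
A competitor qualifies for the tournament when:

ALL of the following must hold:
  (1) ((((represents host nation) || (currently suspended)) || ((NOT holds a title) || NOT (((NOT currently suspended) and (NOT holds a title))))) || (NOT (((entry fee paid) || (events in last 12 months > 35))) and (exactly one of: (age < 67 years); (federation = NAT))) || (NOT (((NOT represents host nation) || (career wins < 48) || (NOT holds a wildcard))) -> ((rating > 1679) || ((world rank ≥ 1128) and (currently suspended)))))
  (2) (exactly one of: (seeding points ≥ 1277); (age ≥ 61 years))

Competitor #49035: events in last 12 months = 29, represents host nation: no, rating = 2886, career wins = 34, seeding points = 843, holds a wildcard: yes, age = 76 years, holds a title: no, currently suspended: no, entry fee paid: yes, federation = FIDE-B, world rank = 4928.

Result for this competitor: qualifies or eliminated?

Atomic conditions:
  represents host nation: no → false
  currently suspended: no → false
  NOT holds a title: no → true
  NOT currently suspended: no → true
  entry fee paid: yes → true
  events in last 12 months > 35: 29 > 35 is false
  age < 67 years: 76 < 67 is false
  federation = NAT: FIDE-B == NAT is false
  NOT represents host nation: no → true
  career wins < 48: 34 < 48 is true
  NOT holds a wildcard: yes → false
  rating > 1679: 2886 > 1679 is true
  world rank ≥ 1128: 4928 ≥ 1128 is true
  seeding points ≥ 1277: 843 ≥ 1277 is false
  age ≥ 61 years: 76 ≥ 61 is true
Combine:
[1.1.1] false OR false = false
[1.1.2.2.1] true AND true = true
[1.1.2.2] NOT true = false
[1.1.2] true OR false = true
[1.1] false OR true = true
[1.2.1.1] true OR false = true
[1.2.1] NOT true = false
[1.2.2] exactly-one(false, false) = false
[1.2] false AND false = false
[1.3.1.1] true OR true OR false = true
[1.3.1] NOT true = false
[1.3.2.2] true AND false = false
[1.3.2] true OR false = true
[1.3] false → true (antecedent false ⇒ implication holds) = true
[1] true OR false OR true = true
[2] exactly-one(false, true) = true
[root] true AND true = true
Overall: true → qualifies

Qualifies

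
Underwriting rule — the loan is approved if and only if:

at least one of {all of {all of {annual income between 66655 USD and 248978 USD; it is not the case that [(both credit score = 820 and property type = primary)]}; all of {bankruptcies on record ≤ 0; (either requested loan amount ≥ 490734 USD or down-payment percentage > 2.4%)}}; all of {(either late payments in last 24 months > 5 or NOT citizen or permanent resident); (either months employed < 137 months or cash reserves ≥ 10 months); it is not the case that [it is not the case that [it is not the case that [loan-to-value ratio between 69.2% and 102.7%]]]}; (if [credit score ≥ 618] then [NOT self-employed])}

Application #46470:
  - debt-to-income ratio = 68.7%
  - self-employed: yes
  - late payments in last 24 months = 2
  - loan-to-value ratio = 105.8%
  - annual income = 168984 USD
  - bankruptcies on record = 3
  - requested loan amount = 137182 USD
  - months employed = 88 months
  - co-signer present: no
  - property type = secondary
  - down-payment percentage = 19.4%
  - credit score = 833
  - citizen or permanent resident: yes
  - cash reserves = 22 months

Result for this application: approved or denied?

Atomic conditions:
  annual income between 66655 USD and 248978 USD: 168984 in [66655, 248978] is true
  credit score = 820: 833 == 820 is false
  property type = primary: secondary == primary is false
  bankruptcies on record ≤ 0: 3 ≤ 0 is false
  requested loan amount ≥ 490734 USD: 137182 ≥ 490734 is false
  down-payment percentage > 2.4%: 19.4 > 2.4 is true
  late payments in last 24 months > 5: 2 > 5 is false
  NOT citizen or permanent resident: yes → false
  months employed < 137 months: 88 < 137 is true
  cash reserves ≥ 10 months: 22 ≥ 10 is true
  loan-to-value ratio between 69.2% and 102.7%: 105.8 in [69.2, 102.7] is false
  credit score ≥ 618: 833 ≥ 618 is true
  NOT self-employed: yes → false
Combine:
[1.1.2.1] false AND false = false
[1.1.2] NOT false = true
[1.1] true AND true = true
[1.2.2] false OR true = true
[1.2] false AND true = false
[1] true AND false = false
[2.1] false OR false = false
[2.2] true OR true = true
[2.3.1.1] NOT false = true
[2.3.1] NOT true = false
[2.3] NOT false = true
[2] false AND true AND true = false
[3] true → false = false
[root] false OR false OR false = false
Overall: false → denied

Denied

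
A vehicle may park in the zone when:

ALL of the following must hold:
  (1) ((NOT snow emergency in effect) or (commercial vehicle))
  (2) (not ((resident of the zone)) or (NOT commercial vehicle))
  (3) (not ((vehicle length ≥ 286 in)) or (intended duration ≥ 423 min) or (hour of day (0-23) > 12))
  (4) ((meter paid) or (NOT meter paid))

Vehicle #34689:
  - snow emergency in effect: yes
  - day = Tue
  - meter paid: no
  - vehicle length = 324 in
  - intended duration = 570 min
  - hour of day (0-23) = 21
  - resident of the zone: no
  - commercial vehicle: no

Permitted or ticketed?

Atomic conditions:
  NOT snow emergency in effect: yes → false
  commercial vehicle: no → false
  resident of the zone: no → false
  NOT commercial vehicle: no → true
  vehicle length ≥ 286 in: 324 ≥ 286 is true
  intended duration ≥ 423 min: 570 ≥ 423 is true
  hour of day (0-23) > 12: 21 > 12 is true
  meter paid: no → false
  NOT meter paid: no → true
Combine:
[1] false OR false = false
[2.1] NOT false = true
[2] true OR true = true
[3.1] NOT true = false
[3] false OR true OR true = true
[4] false OR true = true
[root] false AND true AND true AND true = false
Overall: false → ticketed

Ticketed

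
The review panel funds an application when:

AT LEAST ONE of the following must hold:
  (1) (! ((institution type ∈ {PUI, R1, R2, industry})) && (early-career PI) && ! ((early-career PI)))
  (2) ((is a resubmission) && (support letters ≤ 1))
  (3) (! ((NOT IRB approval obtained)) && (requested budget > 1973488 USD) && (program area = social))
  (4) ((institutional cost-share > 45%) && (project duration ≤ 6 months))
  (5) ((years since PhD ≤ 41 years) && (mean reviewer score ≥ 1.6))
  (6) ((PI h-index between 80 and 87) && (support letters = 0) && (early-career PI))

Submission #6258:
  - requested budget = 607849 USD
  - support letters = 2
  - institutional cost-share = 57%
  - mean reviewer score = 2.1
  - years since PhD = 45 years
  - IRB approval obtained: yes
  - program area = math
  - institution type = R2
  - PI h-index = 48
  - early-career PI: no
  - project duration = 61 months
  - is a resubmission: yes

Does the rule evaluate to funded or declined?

Declined

Atomic conditions:
  institution type ∈ {PUI, R1, R2, industry}: R2 is in the set → true
  early-career PI: no → false
  is a resubmission: yes → true
  support letters ≤ 1: 2 ≤ 1 is false
  NOT IRB approval obtained: yes → false
  requested budget > 1973488 USD: 607849 > 1973488 is false
  program area = social: math == social is false
  institutional cost-share > 45%: 57 > 45 is true
  project duration ≤ 6 months: 61 ≤ 6 is false
  years since PhD ≤ 41 years: 45 ≤ 41 is false
  mean reviewer score ≥ 1.6: 2.1 ≥ 1.6 is true
  PI h-index between 80 and 87: 48 in [80, 87] is false
  support letters = 0: 2 == 0 is false
Combine:
[1.1] NOT true = false
[1.3] NOT false = true
[1] false AND false AND true = false
[2] true AND false = false
[3.1] NOT false = true
[3] true AND false AND false = false
[4] true AND false = false
[5] false AND true = false
[6] false AND false AND false = false
[root] false OR false OR false OR false OR false OR false = false
Overall: false → declined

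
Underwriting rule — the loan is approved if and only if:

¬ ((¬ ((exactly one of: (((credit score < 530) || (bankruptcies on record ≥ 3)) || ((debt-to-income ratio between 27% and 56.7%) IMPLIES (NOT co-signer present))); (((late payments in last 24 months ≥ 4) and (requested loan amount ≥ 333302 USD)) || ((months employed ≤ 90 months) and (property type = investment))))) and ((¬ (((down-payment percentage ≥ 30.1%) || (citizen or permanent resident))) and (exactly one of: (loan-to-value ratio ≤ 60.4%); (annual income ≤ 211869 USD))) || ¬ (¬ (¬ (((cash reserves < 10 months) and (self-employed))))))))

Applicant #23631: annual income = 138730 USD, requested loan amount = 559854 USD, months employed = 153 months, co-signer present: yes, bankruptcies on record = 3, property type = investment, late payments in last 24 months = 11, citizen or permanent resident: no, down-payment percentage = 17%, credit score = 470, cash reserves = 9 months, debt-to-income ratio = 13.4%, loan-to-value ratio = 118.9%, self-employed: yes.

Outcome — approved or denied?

Denied

Atomic conditions:
  credit score < 530: 470 < 530 is true
  bankruptcies on record ≥ 3: 3 ≥ 3 is true
  debt-to-income ratio between 27% and 56.7%: 13.4 in [27, 56.7] is false
  NOT co-signer present: yes → false
  late payments in last 24 months ≥ 4: 11 ≥ 4 is true
  requested loan amount ≥ 333302 USD: 559854 ≥ 333302 is true
  months employed ≤ 90 months: 153 ≤ 90 is false
  property type = investment: investment == investment is true
  down-payment percentage ≥ 30.1%: 17 ≥ 30.1 is false
  citizen or permanent resident: no → false
  loan-to-value ratio ≤ 60.4%: 118.9 ≤ 60.4 is false
  annual income ≤ 211869 USD: 138730 ≤ 211869 is true
  cash reserves < 10 months: 9 < 10 is true
  self-employed: yes → true
Combine:
[1.1.1.1.1] true OR true = true
[1.1.1.1.2] false → false (antecedent false ⇒ implication holds) = true
[1.1.1.1] true OR true = true
[1.1.1.2.1] true AND true = true
[1.1.1.2.2] false AND true = false
[1.1.1.2] true OR false = true
[1.1.1] exactly-one(true, true) = false
[1.1] NOT false = true
[1.2.1.1.1] false OR false = false
[1.2.1.1] NOT false = true
[1.2.1.2] exactly-one(false, true) = true
[1.2.1] true AND true = true
[1.2.2.1.1.1] true AND true = true
[1.2.2.1.1] NOT true = false
[1.2.2.1] NOT false = true
[1.2.2] NOT true = false
[1.2] true OR false = true
[1] true AND true = true
[root] NOT true = false
Overall: false → denied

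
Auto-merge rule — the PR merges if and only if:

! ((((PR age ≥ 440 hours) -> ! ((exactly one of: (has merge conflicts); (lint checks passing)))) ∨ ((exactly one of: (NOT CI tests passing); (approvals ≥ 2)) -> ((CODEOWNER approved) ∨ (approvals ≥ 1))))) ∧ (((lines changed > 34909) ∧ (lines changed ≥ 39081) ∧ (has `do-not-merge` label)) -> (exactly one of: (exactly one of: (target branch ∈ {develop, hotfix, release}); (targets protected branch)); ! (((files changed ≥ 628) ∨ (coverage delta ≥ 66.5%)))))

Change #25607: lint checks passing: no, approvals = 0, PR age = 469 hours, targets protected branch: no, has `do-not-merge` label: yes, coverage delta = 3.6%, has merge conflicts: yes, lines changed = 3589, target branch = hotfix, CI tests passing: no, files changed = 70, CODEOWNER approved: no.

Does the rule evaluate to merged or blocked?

Atomic conditions:
  PR age ≥ 440 hours: 469 ≥ 440 is true
  has merge conflicts: yes → true
  lint checks passing: no → false
  NOT CI tests passing: no → true
  approvals ≥ 2: 0 ≥ 2 is false
  CODEOWNER approved: no → false
  approvals ≥ 1: 0 ≥ 1 is false
  lines changed > 34909: 3589 > 34909 is false
  lines changed ≥ 39081: 3589 ≥ 39081 is false
  has `do-not-merge` label: yes → true
  target branch ∈ {develop, hotfix, release}: hotfix is in the set → true
  targets protected branch: no → false
  files changed ≥ 628: 70 ≥ 628 is false
  coverage delta ≥ 66.5%: 3.6 ≥ 66.5 is false
Combine:
[1.1.1.2.1] exactly-one(true, false) = true
[1.1.1.2] NOT true = false
[1.1.1] true → false = false
[1.1.2.1] exactly-one(true, false) = true
[1.1.2.2] false OR false = false
[1.1.2] true → false = false
[1.1] false OR false = false
[1] NOT false = true
[2.1] false AND false AND true = false
[2.2.1] exactly-one(true, false) = true
[2.2.2.1] false OR false = false
[2.2.2] NOT false = true
[2.2] exactly-one(true, true) = false
[2] false → false (antecedent false ⇒ implication holds) = true
[root] true AND true = true
Overall: true → merged

Merged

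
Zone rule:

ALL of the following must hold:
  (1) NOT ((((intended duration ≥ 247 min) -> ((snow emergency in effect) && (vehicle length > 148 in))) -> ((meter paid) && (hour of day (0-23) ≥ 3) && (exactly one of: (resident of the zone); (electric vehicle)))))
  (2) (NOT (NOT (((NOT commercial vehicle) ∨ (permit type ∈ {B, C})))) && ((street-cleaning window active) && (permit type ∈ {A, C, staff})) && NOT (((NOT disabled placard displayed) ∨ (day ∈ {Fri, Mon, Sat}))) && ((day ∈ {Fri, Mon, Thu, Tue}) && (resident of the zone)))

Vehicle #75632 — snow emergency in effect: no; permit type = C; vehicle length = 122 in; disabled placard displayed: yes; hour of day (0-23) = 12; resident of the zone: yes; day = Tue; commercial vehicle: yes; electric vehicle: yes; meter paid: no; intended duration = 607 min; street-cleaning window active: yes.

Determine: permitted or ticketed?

Atomic conditions:
  intended duration ≥ 247 min: 607 ≥ 247 is true
  snow emergency in effect: no → false
  vehicle length > 148 in: 122 > 148 is false
  meter paid: no → false
  hour of day (0-23) ≥ 3: 12 ≥ 3 is true
  resident of the zone: yes → true
  electric vehicle: yes → true
  NOT commercial vehicle: yes → false
  permit type ∈ {B, C}: C is in the set → true
  street-cleaning window active: yes → true
  permit type ∈ {A, C, staff}: C is in the set → true
  NOT disabled placard displayed: yes → false
  day ∈ {Fri, Mon, Sat}: Tue is not in the set → false
  day ∈ {Fri, Mon, Thu, Tue}: Tue is in the set → true
Combine:
[1.1.1.2] false AND false = false
[1.1.1] true → false = false
[1.1.2.3] exactly-one(true, true) = false
[1.1.2] false AND true AND false = false
[1.1] false → false (antecedent false ⇒ implication holds) = true
[1] NOT true = false
[2.1.1.1] false OR true = true
[2.1.1] NOT true = false
[2.1] NOT false = true
[2.2] true AND true = true
[2.3.1] false OR false = false
[2.3] NOT false = true
[2.4] true AND true = true
[2] true AND true AND true AND true = true
[root] false AND true = false
Overall: false → ticketed

Ticketed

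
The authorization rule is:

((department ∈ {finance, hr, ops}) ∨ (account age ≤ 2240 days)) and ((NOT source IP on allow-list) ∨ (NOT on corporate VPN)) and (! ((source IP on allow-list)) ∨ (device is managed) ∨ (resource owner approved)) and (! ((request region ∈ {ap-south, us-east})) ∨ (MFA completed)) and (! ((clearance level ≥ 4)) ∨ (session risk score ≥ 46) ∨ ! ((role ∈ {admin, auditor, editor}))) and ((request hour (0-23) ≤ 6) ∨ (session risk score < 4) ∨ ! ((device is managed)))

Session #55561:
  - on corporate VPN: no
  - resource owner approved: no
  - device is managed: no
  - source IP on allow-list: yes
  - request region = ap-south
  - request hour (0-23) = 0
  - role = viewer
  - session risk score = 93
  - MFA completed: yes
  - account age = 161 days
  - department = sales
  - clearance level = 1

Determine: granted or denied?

Denied

Atomic conditions:
  department ∈ {finance, hr, ops}: sales is not in the set → false
  account age ≤ 2240 days: 161 ≤ 2240 is true
  NOT source IP on allow-list: yes → false
  NOT on corporate VPN: no → true
  source IP on allow-list: yes → true
  device is managed: no → false
  resource owner approved: no → false
  request region ∈ {ap-south, us-east}: ap-south is in the set → true
  MFA completed: yes → true
  clearance level ≥ 4: 1 ≥ 4 is false
  session risk score ≥ 46: 93 ≥ 46 is true
  role ∈ {admin, auditor, editor}: viewer is not in the set → false
  request hour (0-23) ≤ 6: 0 ≤ 6 is true
  session risk score < 4: 93 < 4 is false
Combine:
[1] false OR true = true
[2] false OR true = true
[3.1] NOT true = false
[3] false OR false OR false = false
[4.1] NOT true = false
[4] false OR true = true
[5.1] NOT false = true
[5.3] NOT false = true
[5] true OR true OR true = true
[6.3] NOT false = true
[6] true OR false OR true = true
[root] true AND true AND false AND true AND true AND true = false
Overall: false → denied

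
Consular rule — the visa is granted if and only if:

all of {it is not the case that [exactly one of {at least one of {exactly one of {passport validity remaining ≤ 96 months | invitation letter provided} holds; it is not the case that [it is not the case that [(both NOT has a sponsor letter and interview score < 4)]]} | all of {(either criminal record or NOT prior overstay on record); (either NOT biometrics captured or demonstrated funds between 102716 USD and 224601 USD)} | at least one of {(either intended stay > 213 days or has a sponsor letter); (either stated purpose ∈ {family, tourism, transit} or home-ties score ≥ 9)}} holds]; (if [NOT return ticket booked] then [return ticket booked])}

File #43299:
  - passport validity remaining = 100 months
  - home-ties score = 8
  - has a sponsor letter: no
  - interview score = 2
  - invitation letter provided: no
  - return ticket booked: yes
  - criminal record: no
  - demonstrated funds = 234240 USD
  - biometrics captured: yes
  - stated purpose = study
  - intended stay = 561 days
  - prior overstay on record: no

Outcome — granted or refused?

Granted

Atomic conditions:
  passport validity remaining ≤ 96 months: 100 ≤ 96 is false
  invitation letter provided: no → false
  NOT has a sponsor letter: no → true
  interview score < 4: 2 < 4 is true
  criminal record: no → false
  NOT prior overstay on record: no → true
  NOT biometrics captured: yes → false
  demonstrated funds between 102716 USD and 224601 USD: 234240 in [102716, 224601] is false
  intended stay > 213 days: 561 > 213 is true
  has a sponsor letter: no → false
  stated purpose ∈ {family, tourism, transit}: study is not in the set → false
  home-ties score ≥ 9: 8 ≥ 9 is false
  NOT return ticket booked: yes → false
  return ticket booked: yes → true
Combine:
[1.1.1.1] exactly-one(false, false) = false
[1.1.1.2.1.1] true AND true = true
[1.1.1.2.1] NOT true = false
[1.1.1.2] NOT false = true
[1.1.1] false OR true = true
[1.1.2.1] false OR true = true
[1.1.2.2] false OR false = false
[1.1.2] true AND false = false
[1.1.3.1] true OR false = true
[1.1.3.2] false OR false = false
[1.1.3] true OR false = true
[1.1] exactly-one(true, false, true) = false
[1] NOT false = true
[2] false → true (antecedent false ⇒ implication holds) = true
[root] true AND true = true
Overall: true → granted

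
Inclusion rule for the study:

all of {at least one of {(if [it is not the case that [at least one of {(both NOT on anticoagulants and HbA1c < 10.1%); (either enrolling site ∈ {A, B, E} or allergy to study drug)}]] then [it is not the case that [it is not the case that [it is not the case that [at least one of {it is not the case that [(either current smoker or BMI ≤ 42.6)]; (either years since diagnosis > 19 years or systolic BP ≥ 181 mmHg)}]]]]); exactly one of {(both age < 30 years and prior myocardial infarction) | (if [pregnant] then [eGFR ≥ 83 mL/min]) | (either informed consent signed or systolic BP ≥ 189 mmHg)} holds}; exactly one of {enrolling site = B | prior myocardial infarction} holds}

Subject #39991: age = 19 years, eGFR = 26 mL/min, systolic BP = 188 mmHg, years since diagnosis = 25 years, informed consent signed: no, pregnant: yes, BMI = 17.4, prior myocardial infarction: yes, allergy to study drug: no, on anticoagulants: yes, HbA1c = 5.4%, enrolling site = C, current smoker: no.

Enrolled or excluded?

Enrolled

Atomic conditions:
  NOT on anticoagulants: yes → false
  HbA1c < 10.1%: 5.4 < 10.1 is true
  enrolling site ∈ {A, B, E}: C is not in the set → false
  allergy to study drug: no → false
  current smoker: no → false
  BMI ≤ 42.6: 17.4 ≤ 42.6 is true
  years since diagnosis > 19 years: 25 > 19 is true
  systolic BP ≥ 181 mmHg: 188 ≥ 181 is true
  age < 30 years: 19 < 30 is true
  prior myocardial infarction: yes → true
  pregnant: yes → true
  eGFR ≥ 83 mL/min: 26 ≥ 83 is false
  informed consent signed: no → false
  systolic BP ≥ 189 mmHg: 188 ≥ 189 is false
  enrolling site = B: C == B is false
Combine:
[1.1.1.1.1] false AND true = false
[1.1.1.1.2] false OR false = false
[1.1.1.1] false OR false = false
[1.1.1] NOT false = true
[1.1.2.1.1.1.1.1] false OR true = true
[1.1.2.1.1.1.1] NOT true = false
[1.1.2.1.1.1.2] true OR true = true
[1.1.2.1.1.1] false OR true = true
[1.1.2.1.1] NOT true = false
[1.1.2.1] NOT false = true
[1.1.2] NOT true = false
[1.1] true → false = false
[1.2.1] true AND true = true
[1.2.2] true → false = false
[1.2.3] false OR false = false
[1.2] exactly-one(true, false, false) = true
[1] false OR true = true
[2] exactly-one(false, true) = true
[root] true AND true = true
Overall: true → enrolled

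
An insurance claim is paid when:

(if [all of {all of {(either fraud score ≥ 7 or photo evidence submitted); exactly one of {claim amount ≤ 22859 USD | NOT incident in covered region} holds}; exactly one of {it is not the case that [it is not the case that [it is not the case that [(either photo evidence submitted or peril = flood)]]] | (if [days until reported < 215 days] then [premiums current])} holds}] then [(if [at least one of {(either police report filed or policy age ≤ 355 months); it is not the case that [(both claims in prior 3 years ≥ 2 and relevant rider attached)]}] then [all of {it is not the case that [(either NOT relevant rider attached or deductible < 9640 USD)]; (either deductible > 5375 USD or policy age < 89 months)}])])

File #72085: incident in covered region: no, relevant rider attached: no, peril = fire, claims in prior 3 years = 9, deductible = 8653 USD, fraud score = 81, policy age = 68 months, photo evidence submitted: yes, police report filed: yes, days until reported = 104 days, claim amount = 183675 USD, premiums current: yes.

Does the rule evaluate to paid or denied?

Atomic conditions:
  fraud score ≥ 7: 81 ≥ 7 is true
  photo evidence submitted: yes → true
  claim amount ≤ 22859 USD: 183675 ≤ 22859 is false
  NOT incident in covered region: no → true
  peril = flood: fire == flood is false
  days until reported < 215 days: 104 < 215 is true
  premiums current: yes → true
  police report filed: yes → true
  policy age ≤ 355 months: 68 ≤ 355 is true
  claims in prior 3 years ≥ 2: 9 ≥ 2 is true
  relevant rider attached: no → false
  NOT relevant rider attached: no → true
  deductible < 9640 USD: 8653 < 9640 is true
  deductible > 5375 USD: 8653 > 5375 is true
  policy age < 89 months: 68 < 89 is true
Combine:
[1.1.1] true OR true = true
[1.1.2] exactly-one(false, true) = true
[1.1] true AND true = true
[1.2.1.1.1.1] true OR false = true
[1.2.1.1.1] NOT true = false
[1.2.1.1] NOT false = true
[1.2.1] NOT true = false
[1.2.2] true → true = true
[1.2] exactly-one(false, true) = true
[1] true AND true = true
[2.1.1] true OR true = true
[2.1.2.1] true AND false = false
[2.1.2] NOT false = true
[2.1] true OR true = true
[2.2.1.1] true OR true = true
[2.2.1] NOT true = false
[2.2.2] true OR true = true
[2.2] false AND true = false
[2] true → false = false
[root] true → false = false
Overall: false → denied

Denied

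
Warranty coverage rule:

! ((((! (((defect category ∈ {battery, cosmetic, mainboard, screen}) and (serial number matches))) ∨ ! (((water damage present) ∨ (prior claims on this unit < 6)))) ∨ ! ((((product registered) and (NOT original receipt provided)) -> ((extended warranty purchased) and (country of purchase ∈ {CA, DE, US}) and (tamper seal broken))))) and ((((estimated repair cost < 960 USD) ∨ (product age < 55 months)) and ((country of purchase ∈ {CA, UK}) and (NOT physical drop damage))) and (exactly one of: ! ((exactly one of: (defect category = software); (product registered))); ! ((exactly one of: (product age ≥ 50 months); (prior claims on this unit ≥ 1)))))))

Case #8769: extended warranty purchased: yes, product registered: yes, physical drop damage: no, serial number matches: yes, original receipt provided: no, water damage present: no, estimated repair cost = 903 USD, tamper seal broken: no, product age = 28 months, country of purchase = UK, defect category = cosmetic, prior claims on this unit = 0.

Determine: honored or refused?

Atomic conditions:
  defect category ∈ {battery, cosmetic, mainboard, screen}: cosmetic is in the set → true
  serial number matches: yes → true
  water damage present: no → false
  prior claims on this unit < 6: 0 < 6 is true
  product registered: yes → true
  NOT original receipt provided: no → true
  extended warranty purchased: yes → true
  country of purchase ∈ {CA, DE, US}: UK is not in the set → false
  tamper seal broken: no → false
  estimated repair cost < 960 USD: 903 < 960 is true
  product age < 55 months: 28 < 55 is true
  country of purchase ∈ {CA, UK}: UK is in the set → true
  NOT physical drop damage: no → true
  defect category = software: cosmetic == software is false
  product age ≥ 50 months: 28 ≥ 50 is false
  prior claims on this unit ≥ 1: 0 ≥ 1 is false
Combine:
[1.1.1.1.1] true AND true = true
[1.1.1.1] NOT true = false
[1.1.1.2.1] false OR true = true
[1.1.1.2] NOT true = false
[1.1.1] false OR false = false
[1.1.2.1.1] true AND true = true
[1.1.2.1.2] true AND false AND false = false
[1.1.2.1] true → false = false
[1.1.2] NOT false = true
[1.1] false OR true = true
[1.2.1.1] true OR true = true
[1.2.1.2] true AND true = true
[1.2.1] true AND true = true
[1.2.2.1.1] exactly-one(false, true) = true
[1.2.2.1] NOT true = false
[1.2.2.2.1] exactly-one(false, false) = false
[1.2.2.2] NOT false = true
[1.2.2] exactly-one(false, true) = true
[1.2] true AND true = true
[1] true AND true = true
[root] NOT true = false
Overall: false → refused

Refused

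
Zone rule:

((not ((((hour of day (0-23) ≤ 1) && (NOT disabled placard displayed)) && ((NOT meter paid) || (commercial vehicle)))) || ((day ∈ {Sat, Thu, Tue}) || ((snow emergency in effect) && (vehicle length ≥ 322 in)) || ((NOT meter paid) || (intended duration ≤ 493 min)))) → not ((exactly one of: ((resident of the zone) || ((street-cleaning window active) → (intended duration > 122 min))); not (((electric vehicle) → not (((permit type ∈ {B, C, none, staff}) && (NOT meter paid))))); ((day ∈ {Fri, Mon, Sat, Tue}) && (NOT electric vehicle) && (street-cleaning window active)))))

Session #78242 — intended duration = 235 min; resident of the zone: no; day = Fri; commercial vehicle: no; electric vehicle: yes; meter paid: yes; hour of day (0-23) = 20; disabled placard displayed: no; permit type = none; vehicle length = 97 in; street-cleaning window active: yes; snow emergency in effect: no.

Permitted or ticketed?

Atomic conditions:
  hour of day (0-23) ≤ 1: 20 ≤ 1 is false
  NOT disabled placard displayed: no → true
  NOT meter paid: yes → false
  commercial vehicle: no → false
  day ∈ {Sat, Thu, Tue}: Fri is not in the set → false
  snow emergency in effect: no → false
  vehicle length ≥ 322 in: 97 ≥ 322 is false
  intended duration ≤ 493 min: 235 ≤ 493 is true
  resident of the zone: no → false
  street-cleaning window active: yes → true
  intended duration > 122 min: 235 > 122 is true
  electric vehicle: yes → true
  permit type ∈ {B, C, none, staff}: none is in the set → true
  day ∈ {Fri, Mon, Sat, Tue}: Fri is in the set → true
  NOT electric vehicle: yes → false
Combine:
[1.1.1.1] false AND true = false
[1.1.1.2] false OR false = false
[1.1.1] false AND false = false
[1.1] NOT false = true
[1.2.2] false AND false = false
[1.2.3] false OR true = true
[1.2] false OR false OR true = true
[1] true OR true = true
[2.1.1.2] true → true = true
[2.1.1] false OR true = true
[2.1.2.1.2.1] true AND false = false
[2.1.2.1.2] NOT false = true
[2.1.2.1] true → true = true
[2.1.2] NOT true = false
[2.1.3] true AND false AND true = false
[2.1] exactly-one(true, false, false) = true
[2] NOT true = false
[root] true → false = false
Overall: false → ticketed

Ticketed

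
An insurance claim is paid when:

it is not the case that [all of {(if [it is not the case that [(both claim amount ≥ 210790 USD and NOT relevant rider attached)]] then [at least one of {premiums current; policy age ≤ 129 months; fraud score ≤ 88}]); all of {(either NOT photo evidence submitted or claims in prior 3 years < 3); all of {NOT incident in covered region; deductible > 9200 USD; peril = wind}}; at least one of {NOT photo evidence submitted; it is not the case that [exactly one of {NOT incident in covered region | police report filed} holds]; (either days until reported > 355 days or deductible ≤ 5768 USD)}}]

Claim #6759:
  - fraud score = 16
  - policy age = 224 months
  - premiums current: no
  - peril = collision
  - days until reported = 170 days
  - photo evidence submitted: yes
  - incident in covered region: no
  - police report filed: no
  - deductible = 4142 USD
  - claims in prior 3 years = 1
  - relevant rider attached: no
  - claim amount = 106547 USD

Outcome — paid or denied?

Atomic conditions:
  claim amount ≥ 210790 USD: 106547 ≥ 210790 is false
  NOT relevant rider attached: no → true
  premiums current: no → false
  policy age ≤ 129 months: 224 ≤ 129 is false
  fraud score ≤ 88: 16 ≤ 88 is true
  NOT photo evidence submitted: yes → false
  claims in prior 3 years < 3: 1 < 3 is true
  NOT incident in covered region: no → true
  deductible > 9200 USD: 4142 > 9200 is false
  peril = wind: collision == wind is false
  police report filed: no → false
  days until reported > 355 days: 170 > 355 is false
  deductible ≤ 5768 USD: 4142 ≤ 5768 is true
Combine:
[1.1.1.1] false AND true = false
[1.1.1] NOT false = true
[1.1.2] false OR false OR true = true
[1.1] true → true = true
[1.2.1] false OR true = true
[1.2.2] true AND false AND false = false
[1.2] true AND false = false
[1.3.2.1] exactly-one(true, false) = true
[1.3.2] NOT true = false
[1.3.3] false OR true = true
[1.3] false OR false OR true = true
[1] true AND false AND true = false
[root] NOT false = true
Overall: true → paid

Paid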